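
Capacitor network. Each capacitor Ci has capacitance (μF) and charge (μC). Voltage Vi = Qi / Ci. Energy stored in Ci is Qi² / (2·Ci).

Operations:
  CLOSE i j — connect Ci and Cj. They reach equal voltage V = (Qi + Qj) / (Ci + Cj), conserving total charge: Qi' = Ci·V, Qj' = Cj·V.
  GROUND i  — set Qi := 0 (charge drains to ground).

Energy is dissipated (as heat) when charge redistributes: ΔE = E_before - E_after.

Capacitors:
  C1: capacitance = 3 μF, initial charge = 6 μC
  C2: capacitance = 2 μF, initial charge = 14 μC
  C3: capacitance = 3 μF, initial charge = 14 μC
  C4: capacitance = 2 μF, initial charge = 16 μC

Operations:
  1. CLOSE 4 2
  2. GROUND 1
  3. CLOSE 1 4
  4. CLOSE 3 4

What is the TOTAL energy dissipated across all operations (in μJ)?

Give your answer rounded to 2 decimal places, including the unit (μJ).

Answer: 41.92 μJ

Derivation:
Initial: C1(3μF, Q=6μC, V=2.00V), C2(2μF, Q=14μC, V=7.00V), C3(3μF, Q=14μC, V=4.67V), C4(2μF, Q=16μC, V=8.00V)
Op 1: CLOSE 4-2: Q_total=30.00, C_total=4.00, V=7.50; Q4=15.00, Q2=15.00; dissipated=0.500
Op 2: GROUND 1: Q1=0; energy lost=6.000
Op 3: CLOSE 1-4: Q_total=15.00, C_total=5.00, V=3.00; Q1=9.00, Q4=6.00; dissipated=33.750
Op 4: CLOSE 3-4: Q_total=20.00, C_total=5.00, V=4.00; Q3=12.00, Q4=8.00; dissipated=1.667
Total dissipated: 41.917 μJ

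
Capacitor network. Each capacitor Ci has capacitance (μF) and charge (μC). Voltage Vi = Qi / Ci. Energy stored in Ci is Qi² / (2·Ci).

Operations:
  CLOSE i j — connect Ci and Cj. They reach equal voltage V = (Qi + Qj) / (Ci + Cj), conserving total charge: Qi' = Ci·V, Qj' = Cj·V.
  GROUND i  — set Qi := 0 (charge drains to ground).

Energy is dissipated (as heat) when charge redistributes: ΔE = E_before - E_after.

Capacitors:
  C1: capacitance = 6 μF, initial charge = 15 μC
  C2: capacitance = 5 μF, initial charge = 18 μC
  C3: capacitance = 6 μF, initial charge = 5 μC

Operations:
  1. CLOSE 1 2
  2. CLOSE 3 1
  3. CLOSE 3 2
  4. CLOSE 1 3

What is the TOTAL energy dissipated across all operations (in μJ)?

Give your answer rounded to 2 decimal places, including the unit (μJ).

Answer: 10.66 μJ

Derivation:
Initial: C1(6μF, Q=15μC, V=2.50V), C2(5μF, Q=18μC, V=3.60V), C3(6μF, Q=5μC, V=0.83V)
Op 1: CLOSE 1-2: Q_total=33.00, C_total=11.00, V=3.00; Q1=18.00, Q2=15.00; dissipated=1.650
Op 2: CLOSE 3-1: Q_total=23.00, C_total=12.00, V=1.92; Q3=11.50, Q1=11.50; dissipated=7.042
Op 3: CLOSE 3-2: Q_total=26.50, C_total=11.00, V=2.41; Q3=14.45, Q2=12.05; dissipated=1.600
Op 4: CLOSE 1-3: Q_total=25.95, C_total=12.00, V=2.16; Q1=12.98, Q3=12.98; dissipated=0.364
Total dissipated: 10.656 μJ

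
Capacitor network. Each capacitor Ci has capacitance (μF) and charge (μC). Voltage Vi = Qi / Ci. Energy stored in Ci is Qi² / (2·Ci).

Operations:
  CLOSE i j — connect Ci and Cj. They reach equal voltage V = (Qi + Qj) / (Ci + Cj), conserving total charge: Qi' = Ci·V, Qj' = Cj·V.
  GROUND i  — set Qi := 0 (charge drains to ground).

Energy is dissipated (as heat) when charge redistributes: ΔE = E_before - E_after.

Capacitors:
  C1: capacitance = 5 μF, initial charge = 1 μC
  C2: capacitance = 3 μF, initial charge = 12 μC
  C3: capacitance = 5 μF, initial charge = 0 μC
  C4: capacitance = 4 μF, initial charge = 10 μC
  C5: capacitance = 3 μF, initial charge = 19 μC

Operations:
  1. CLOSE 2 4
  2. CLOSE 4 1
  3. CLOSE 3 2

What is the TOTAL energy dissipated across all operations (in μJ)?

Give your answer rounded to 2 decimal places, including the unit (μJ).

Initial: C1(5μF, Q=1μC, V=0.20V), C2(3μF, Q=12μC, V=4.00V), C3(5μF, Q=0μC, V=0.00V), C4(4μF, Q=10μC, V=2.50V), C5(3μF, Q=19μC, V=6.33V)
Op 1: CLOSE 2-4: Q_total=22.00, C_total=7.00, V=3.14; Q2=9.43, Q4=12.57; dissipated=1.929
Op 2: CLOSE 4-1: Q_total=13.57, C_total=9.00, V=1.51; Q4=6.03, Q1=7.54; dissipated=9.623
Op 3: CLOSE 3-2: Q_total=9.43, C_total=8.00, V=1.18; Q3=5.89, Q2=3.54; dissipated=9.260
Total dissipated: 20.811 μJ

Answer: 20.81 μJ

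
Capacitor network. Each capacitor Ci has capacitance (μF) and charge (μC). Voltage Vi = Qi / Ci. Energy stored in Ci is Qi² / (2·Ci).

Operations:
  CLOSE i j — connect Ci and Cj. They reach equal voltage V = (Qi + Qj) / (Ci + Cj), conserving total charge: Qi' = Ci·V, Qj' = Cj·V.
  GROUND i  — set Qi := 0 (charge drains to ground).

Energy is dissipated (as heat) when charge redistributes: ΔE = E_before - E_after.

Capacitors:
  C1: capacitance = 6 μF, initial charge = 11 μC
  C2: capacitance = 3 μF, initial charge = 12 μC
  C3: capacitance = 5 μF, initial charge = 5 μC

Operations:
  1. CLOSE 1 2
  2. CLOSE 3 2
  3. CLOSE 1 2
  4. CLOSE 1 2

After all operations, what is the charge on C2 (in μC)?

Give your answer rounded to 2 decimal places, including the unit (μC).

Answer: 6.69 μC

Derivation:
Initial: C1(6μF, Q=11μC, V=1.83V), C2(3μF, Q=12μC, V=4.00V), C3(5μF, Q=5μC, V=1.00V)
Op 1: CLOSE 1-2: Q_total=23.00, C_total=9.00, V=2.56; Q1=15.33, Q2=7.67; dissipated=4.694
Op 2: CLOSE 3-2: Q_total=12.67, C_total=8.00, V=1.58; Q3=7.92, Q2=4.75; dissipated=2.269
Op 3: CLOSE 1-2: Q_total=20.08, C_total=9.00, V=2.23; Q1=13.39, Q2=6.69; dissipated=0.945
Op 4: CLOSE 1-2: Q_total=20.08, C_total=9.00, V=2.23; Q1=13.39, Q2=6.69; dissipated=0.000
Final charges: Q1=13.39, Q2=6.69, Q3=7.92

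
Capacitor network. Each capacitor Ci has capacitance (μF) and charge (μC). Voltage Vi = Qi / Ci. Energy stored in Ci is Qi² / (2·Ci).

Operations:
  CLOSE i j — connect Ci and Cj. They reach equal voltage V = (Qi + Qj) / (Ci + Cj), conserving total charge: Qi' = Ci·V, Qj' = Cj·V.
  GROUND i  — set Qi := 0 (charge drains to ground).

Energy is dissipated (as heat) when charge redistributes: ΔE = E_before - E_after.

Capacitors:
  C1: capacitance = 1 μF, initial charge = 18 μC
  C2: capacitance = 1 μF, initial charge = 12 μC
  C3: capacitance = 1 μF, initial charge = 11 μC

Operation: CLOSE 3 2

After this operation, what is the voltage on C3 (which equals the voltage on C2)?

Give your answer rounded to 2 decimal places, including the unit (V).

Answer: 11.50 V

Derivation:
Initial: C1(1μF, Q=18μC, V=18.00V), C2(1μF, Q=12μC, V=12.00V), C3(1μF, Q=11μC, V=11.00V)
Op 1: CLOSE 3-2: Q_total=23.00, C_total=2.00, V=11.50; Q3=11.50, Q2=11.50; dissipated=0.250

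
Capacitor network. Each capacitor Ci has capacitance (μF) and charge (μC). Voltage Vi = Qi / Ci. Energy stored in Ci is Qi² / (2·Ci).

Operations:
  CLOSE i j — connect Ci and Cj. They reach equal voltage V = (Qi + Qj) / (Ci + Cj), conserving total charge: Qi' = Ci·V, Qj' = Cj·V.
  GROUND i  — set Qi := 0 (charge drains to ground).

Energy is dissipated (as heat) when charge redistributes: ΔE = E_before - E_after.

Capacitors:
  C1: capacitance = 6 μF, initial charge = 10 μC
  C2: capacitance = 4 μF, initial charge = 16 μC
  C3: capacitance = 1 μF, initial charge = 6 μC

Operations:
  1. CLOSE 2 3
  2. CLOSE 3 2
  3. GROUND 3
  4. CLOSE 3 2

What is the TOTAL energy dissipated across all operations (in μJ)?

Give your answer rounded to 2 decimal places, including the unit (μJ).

Answer: 19.02 μJ

Derivation:
Initial: C1(6μF, Q=10μC, V=1.67V), C2(4μF, Q=16μC, V=4.00V), C3(1μF, Q=6μC, V=6.00V)
Op 1: CLOSE 2-3: Q_total=22.00, C_total=5.00, V=4.40; Q2=17.60, Q3=4.40; dissipated=1.600
Op 2: CLOSE 3-2: Q_total=22.00, C_total=5.00, V=4.40; Q3=4.40, Q2=17.60; dissipated=0.000
Op 3: GROUND 3: Q3=0; energy lost=9.680
Op 4: CLOSE 3-2: Q_total=17.60, C_total=5.00, V=3.52; Q3=3.52, Q2=14.08; dissipated=7.744
Total dissipated: 19.024 μJ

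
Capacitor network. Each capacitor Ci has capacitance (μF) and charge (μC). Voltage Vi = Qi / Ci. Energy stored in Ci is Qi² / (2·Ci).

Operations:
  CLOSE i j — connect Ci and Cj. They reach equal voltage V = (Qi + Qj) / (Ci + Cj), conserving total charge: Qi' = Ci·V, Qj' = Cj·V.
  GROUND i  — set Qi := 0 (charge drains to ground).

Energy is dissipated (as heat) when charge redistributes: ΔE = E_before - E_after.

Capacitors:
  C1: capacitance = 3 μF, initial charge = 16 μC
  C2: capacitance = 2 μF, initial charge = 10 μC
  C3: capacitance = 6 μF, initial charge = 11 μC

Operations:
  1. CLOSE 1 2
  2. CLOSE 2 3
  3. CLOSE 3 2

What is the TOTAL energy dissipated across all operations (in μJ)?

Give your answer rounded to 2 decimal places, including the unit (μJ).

Answer: 8.57 μJ

Derivation:
Initial: C1(3μF, Q=16μC, V=5.33V), C2(2μF, Q=10μC, V=5.00V), C3(6μF, Q=11μC, V=1.83V)
Op 1: CLOSE 1-2: Q_total=26.00, C_total=5.00, V=5.20; Q1=15.60, Q2=10.40; dissipated=0.067
Op 2: CLOSE 2-3: Q_total=21.40, C_total=8.00, V=2.67; Q2=5.35, Q3=16.05; dissipated=8.501
Op 3: CLOSE 3-2: Q_total=21.40, C_total=8.00, V=2.67; Q3=16.05, Q2=5.35; dissipated=0.000
Total dissipated: 8.568 μJ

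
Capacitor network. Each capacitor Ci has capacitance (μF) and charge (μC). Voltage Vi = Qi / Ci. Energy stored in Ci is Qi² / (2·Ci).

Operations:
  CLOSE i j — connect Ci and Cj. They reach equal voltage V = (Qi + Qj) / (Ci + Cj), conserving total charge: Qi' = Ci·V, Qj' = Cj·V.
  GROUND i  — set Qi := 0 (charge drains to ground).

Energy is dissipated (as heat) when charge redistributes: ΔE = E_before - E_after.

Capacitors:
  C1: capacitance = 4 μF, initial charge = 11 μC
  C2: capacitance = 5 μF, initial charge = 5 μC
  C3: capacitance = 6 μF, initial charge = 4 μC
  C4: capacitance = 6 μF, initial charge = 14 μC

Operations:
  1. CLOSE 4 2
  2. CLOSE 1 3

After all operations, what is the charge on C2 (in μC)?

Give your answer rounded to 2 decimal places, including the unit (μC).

Answer: 8.64 μC

Derivation:
Initial: C1(4μF, Q=11μC, V=2.75V), C2(5μF, Q=5μC, V=1.00V), C3(6μF, Q=4μC, V=0.67V), C4(6μF, Q=14μC, V=2.33V)
Op 1: CLOSE 4-2: Q_total=19.00, C_total=11.00, V=1.73; Q4=10.36, Q2=8.64; dissipated=2.424
Op 2: CLOSE 1-3: Q_total=15.00, C_total=10.00, V=1.50; Q1=6.00, Q3=9.00; dissipated=5.208
Final charges: Q1=6.00, Q2=8.64, Q3=9.00, Q4=10.36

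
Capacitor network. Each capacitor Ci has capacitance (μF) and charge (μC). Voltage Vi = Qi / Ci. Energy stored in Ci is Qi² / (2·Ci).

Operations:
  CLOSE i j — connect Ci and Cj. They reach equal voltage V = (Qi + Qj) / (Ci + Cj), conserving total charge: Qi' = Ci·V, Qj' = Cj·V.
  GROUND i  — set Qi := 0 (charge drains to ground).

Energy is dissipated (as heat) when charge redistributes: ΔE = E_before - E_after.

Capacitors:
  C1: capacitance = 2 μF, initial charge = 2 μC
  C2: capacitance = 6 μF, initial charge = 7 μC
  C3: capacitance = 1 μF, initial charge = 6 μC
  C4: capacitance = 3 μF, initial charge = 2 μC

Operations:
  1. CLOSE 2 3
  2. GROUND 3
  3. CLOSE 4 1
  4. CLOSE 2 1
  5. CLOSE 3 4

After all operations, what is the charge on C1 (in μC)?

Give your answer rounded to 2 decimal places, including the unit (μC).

Initial: C1(2μF, Q=2μC, V=1.00V), C2(6μF, Q=7μC, V=1.17V), C3(1μF, Q=6μC, V=6.00V), C4(3μF, Q=2μC, V=0.67V)
Op 1: CLOSE 2-3: Q_total=13.00, C_total=7.00, V=1.86; Q2=11.14, Q3=1.86; dissipated=10.012
Op 2: GROUND 3: Q3=0; energy lost=1.724
Op 3: CLOSE 4-1: Q_total=4.00, C_total=5.00, V=0.80; Q4=2.40, Q1=1.60; dissipated=0.067
Op 4: CLOSE 2-1: Q_total=12.74, C_total=8.00, V=1.59; Q2=9.56, Q1=3.19; dissipated=0.838
Op 5: CLOSE 3-4: Q_total=2.40, C_total=4.00, V=0.60; Q3=0.60, Q4=1.80; dissipated=0.240
Final charges: Q1=3.19, Q2=9.56, Q3=0.60, Q4=1.80

Answer: 3.19 μC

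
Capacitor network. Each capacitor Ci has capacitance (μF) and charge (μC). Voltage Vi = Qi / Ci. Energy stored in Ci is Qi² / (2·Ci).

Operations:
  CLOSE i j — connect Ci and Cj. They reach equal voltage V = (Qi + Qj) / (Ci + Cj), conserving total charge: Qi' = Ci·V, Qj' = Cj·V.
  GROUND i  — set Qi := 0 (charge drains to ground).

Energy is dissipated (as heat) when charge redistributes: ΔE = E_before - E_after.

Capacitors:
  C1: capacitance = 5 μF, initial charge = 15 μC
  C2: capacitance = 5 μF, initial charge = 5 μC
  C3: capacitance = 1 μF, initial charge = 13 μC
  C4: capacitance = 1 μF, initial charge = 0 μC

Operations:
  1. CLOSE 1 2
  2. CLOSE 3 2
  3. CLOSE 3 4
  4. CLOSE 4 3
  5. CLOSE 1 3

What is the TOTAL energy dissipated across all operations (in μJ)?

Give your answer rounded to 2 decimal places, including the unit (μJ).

Initial: C1(5μF, Q=15μC, V=3.00V), C2(5μF, Q=5μC, V=1.00V), C3(1μF, Q=13μC, V=13.00V), C4(1μF, Q=0μC, V=0.00V)
Op 1: CLOSE 1-2: Q_total=20.00, C_total=10.00, V=2.00; Q1=10.00, Q2=10.00; dissipated=5.000
Op 2: CLOSE 3-2: Q_total=23.00, C_total=6.00, V=3.83; Q3=3.83, Q2=19.17; dissipated=50.417
Op 3: CLOSE 3-4: Q_total=3.83, C_total=2.00, V=1.92; Q3=1.92, Q4=1.92; dissipated=3.674
Op 4: CLOSE 4-3: Q_total=3.83, C_total=2.00, V=1.92; Q4=1.92, Q3=1.92; dissipated=0.000
Op 5: CLOSE 1-3: Q_total=11.92, C_total=6.00, V=1.99; Q1=9.93, Q3=1.99; dissipated=0.003
Total dissipated: 59.093 μJ

Answer: 59.09 μJ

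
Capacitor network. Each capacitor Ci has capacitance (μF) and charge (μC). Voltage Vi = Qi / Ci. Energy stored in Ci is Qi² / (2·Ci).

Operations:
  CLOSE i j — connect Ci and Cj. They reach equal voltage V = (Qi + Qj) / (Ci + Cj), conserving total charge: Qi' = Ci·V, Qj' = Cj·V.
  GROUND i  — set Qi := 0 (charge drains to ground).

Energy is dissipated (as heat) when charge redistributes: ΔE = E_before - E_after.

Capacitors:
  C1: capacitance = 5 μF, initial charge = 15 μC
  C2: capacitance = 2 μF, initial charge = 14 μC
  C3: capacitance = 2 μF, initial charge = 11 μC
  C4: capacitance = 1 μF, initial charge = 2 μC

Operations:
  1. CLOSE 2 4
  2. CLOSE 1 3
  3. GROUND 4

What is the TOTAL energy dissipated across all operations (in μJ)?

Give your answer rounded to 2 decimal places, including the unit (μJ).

Initial: C1(5μF, Q=15μC, V=3.00V), C2(2μF, Q=14μC, V=7.00V), C3(2μF, Q=11μC, V=5.50V), C4(1μF, Q=2μC, V=2.00V)
Op 1: CLOSE 2-4: Q_total=16.00, C_total=3.00, V=5.33; Q2=10.67, Q4=5.33; dissipated=8.333
Op 2: CLOSE 1-3: Q_total=26.00, C_total=7.00, V=3.71; Q1=18.57, Q3=7.43; dissipated=4.464
Op 3: GROUND 4: Q4=0; energy lost=14.222
Total dissipated: 27.020 μJ

Answer: 27.02 μJ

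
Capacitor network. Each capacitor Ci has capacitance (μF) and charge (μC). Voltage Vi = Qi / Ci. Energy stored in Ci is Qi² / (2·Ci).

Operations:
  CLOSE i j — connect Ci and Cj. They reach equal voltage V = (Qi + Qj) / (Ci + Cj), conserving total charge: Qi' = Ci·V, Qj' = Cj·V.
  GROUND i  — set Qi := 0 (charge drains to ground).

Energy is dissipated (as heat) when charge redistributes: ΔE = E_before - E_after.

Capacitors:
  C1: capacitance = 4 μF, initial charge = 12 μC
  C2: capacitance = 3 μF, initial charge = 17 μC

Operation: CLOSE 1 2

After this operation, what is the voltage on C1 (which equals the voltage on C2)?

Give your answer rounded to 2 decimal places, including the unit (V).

Initial: C1(4μF, Q=12μC, V=3.00V), C2(3μF, Q=17μC, V=5.67V)
Op 1: CLOSE 1-2: Q_total=29.00, C_total=7.00, V=4.14; Q1=16.57, Q2=12.43; dissipated=6.095

Answer: 4.14 V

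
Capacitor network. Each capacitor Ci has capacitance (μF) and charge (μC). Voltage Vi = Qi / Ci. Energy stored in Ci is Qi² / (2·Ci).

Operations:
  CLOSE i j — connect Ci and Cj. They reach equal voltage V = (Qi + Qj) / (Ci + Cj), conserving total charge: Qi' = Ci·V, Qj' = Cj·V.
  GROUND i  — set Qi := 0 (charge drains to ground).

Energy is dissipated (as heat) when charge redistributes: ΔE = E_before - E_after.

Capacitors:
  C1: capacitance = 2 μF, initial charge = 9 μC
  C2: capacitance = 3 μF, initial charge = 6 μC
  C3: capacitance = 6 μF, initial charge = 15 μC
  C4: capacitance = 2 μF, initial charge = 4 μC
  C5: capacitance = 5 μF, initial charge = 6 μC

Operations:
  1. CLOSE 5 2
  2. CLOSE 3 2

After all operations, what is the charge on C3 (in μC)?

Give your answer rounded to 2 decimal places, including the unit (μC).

Initial: C1(2μF, Q=9μC, V=4.50V), C2(3μF, Q=6μC, V=2.00V), C3(6μF, Q=15μC, V=2.50V), C4(2μF, Q=4μC, V=2.00V), C5(5μF, Q=6μC, V=1.20V)
Op 1: CLOSE 5-2: Q_total=12.00, C_total=8.00, V=1.50; Q5=7.50, Q2=4.50; dissipated=0.600
Op 2: CLOSE 3-2: Q_total=19.50, C_total=9.00, V=2.17; Q3=13.00, Q2=6.50; dissipated=1.000
Final charges: Q1=9.00, Q2=6.50, Q3=13.00, Q4=4.00, Q5=7.50

Answer: 13.00 μC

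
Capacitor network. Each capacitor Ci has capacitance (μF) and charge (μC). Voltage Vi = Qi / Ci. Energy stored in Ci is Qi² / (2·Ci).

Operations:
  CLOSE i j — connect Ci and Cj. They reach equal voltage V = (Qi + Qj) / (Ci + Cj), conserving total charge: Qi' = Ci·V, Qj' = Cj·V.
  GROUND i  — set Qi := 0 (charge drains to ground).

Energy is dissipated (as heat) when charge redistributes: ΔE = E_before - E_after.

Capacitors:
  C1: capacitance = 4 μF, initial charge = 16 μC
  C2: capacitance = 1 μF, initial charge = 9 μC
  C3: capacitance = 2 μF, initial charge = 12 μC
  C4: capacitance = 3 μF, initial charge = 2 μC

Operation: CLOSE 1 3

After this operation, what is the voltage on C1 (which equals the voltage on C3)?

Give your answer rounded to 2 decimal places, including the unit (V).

Initial: C1(4μF, Q=16μC, V=4.00V), C2(1μF, Q=9μC, V=9.00V), C3(2μF, Q=12μC, V=6.00V), C4(3μF, Q=2μC, V=0.67V)
Op 1: CLOSE 1-3: Q_total=28.00, C_total=6.00, V=4.67; Q1=18.67, Q3=9.33; dissipated=2.667

Answer: 4.67 V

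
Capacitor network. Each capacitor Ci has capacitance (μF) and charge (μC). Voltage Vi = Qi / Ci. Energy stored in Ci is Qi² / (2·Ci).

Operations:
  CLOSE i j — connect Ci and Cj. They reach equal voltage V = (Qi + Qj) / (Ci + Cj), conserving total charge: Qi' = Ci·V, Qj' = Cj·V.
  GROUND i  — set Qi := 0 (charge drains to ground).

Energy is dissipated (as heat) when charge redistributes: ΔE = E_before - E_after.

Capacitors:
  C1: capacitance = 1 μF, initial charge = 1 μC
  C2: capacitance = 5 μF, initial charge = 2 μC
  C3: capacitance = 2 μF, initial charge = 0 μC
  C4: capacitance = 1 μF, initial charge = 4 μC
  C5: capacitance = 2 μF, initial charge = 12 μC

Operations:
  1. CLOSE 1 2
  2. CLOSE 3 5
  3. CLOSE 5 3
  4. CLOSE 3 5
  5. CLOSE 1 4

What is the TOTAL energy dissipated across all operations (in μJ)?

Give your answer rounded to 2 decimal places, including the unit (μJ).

Initial: C1(1μF, Q=1μC, V=1.00V), C2(5μF, Q=2μC, V=0.40V), C3(2μF, Q=0μC, V=0.00V), C4(1μF, Q=4μC, V=4.00V), C5(2μF, Q=12μC, V=6.00V)
Op 1: CLOSE 1-2: Q_total=3.00, C_total=6.00, V=0.50; Q1=0.50, Q2=2.50; dissipated=0.150
Op 2: CLOSE 3-5: Q_total=12.00, C_total=4.00, V=3.00; Q3=6.00, Q5=6.00; dissipated=18.000
Op 3: CLOSE 5-3: Q_total=12.00, C_total=4.00, V=3.00; Q5=6.00, Q3=6.00; dissipated=0.000
Op 4: CLOSE 3-5: Q_total=12.00, C_total=4.00, V=3.00; Q3=6.00, Q5=6.00; dissipated=0.000
Op 5: CLOSE 1-4: Q_total=4.50, C_total=2.00, V=2.25; Q1=2.25, Q4=2.25; dissipated=3.062
Total dissipated: 21.212 μJ

Answer: 21.21 μJ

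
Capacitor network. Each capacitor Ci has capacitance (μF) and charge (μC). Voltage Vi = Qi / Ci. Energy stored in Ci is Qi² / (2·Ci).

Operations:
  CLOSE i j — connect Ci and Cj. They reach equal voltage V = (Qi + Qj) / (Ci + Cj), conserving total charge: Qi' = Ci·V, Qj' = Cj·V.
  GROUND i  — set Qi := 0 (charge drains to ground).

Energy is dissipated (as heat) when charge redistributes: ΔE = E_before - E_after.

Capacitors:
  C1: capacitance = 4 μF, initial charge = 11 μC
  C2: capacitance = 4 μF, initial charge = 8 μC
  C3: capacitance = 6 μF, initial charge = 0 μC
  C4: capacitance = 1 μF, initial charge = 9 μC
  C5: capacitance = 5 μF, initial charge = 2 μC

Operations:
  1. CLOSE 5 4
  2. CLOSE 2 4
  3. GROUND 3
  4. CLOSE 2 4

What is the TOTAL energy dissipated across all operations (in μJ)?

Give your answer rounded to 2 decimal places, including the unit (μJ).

Answer: 30.83 μJ

Derivation:
Initial: C1(4μF, Q=11μC, V=2.75V), C2(4μF, Q=8μC, V=2.00V), C3(6μF, Q=0μC, V=0.00V), C4(1μF, Q=9μC, V=9.00V), C5(5μF, Q=2μC, V=0.40V)
Op 1: CLOSE 5-4: Q_total=11.00, C_total=6.00, V=1.83; Q5=9.17, Q4=1.83; dissipated=30.817
Op 2: CLOSE 2-4: Q_total=9.83, C_total=5.00, V=1.97; Q2=7.87, Q4=1.97; dissipated=0.011
Op 3: GROUND 3: Q3=0; energy lost=0.000
Op 4: CLOSE 2-4: Q_total=9.83, C_total=5.00, V=1.97; Q2=7.87, Q4=1.97; dissipated=0.000
Total dissipated: 30.828 μJ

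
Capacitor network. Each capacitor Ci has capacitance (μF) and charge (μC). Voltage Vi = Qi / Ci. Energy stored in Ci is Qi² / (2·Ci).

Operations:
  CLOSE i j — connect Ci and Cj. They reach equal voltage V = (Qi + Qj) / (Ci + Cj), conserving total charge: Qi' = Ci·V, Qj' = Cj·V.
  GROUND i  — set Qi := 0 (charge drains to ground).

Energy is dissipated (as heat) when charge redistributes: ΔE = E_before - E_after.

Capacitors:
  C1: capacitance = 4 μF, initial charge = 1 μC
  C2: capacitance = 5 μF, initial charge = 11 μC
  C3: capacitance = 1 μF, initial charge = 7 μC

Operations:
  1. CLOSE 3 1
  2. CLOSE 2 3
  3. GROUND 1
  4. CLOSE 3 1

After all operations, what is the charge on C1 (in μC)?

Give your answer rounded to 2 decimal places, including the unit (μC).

Answer: 1.68 μC

Derivation:
Initial: C1(4μF, Q=1μC, V=0.25V), C2(5μF, Q=11μC, V=2.20V), C3(1μF, Q=7μC, V=7.00V)
Op 1: CLOSE 3-1: Q_total=8.00, C_total=5.00, V=1.60; Q3=1.60, Q1=6.40; dissipated=18.225
Op 2: CLOSE 2-3: Q_total=12.60, C_total=6.00, V=2.10; Q2=10.50, Q3=2.10; dissipated=0.150
Op 3: GROUND 1: Q1=0; energy lost=5.120
Op 4: CLOSE 3-1: Q_total=2.10, C_total=5.00, V=0.42; Q3=0.42, Q1=1.68; dissipated=1.764
Final charges: Q1=1.68, Q2=10.50, Q3=0.42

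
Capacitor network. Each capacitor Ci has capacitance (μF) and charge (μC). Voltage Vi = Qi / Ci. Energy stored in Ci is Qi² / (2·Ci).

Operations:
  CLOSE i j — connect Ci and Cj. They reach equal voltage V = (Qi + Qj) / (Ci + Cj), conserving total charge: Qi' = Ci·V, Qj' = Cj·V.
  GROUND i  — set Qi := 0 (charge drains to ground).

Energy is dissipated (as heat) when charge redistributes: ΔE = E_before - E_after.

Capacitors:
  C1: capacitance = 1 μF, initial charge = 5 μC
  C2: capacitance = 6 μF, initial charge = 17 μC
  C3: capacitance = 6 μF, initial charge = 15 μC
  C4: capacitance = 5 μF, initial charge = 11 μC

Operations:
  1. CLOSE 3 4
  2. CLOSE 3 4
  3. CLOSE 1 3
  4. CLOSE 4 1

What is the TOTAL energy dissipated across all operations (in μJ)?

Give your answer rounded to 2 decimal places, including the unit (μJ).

Initial: C1(1μF, Q=5μC, V=5.00V), C2(6μF, Q=17μC, V=2.83V), C3(6μF, Q=15μC, V=2.50V), C4(5μF, Q=11μC, V=2.20V)
Op 1: CLOSE 3-4: Q_total=26.00, C_total=11.00, V=2.36; Q3=14.18, Q4=11.82; dissipated=0.123
Op 2: CLOSE 3-4: Q_total=26.00, C_total=11.00, V=2.36; Q3=14.18, Q4=11.82; dissipated=0.000
Op 3: CLOSE 1-3: Q_total=19.18, C_total=7.00, V=2.74; Q1=2.74, Q3=16.44; dissipated=2.979
Op 4: CLOSE 4-1: Q_total=14.56, C_total=6.00, V=2.43; Q4=12.13, Q1=2.43; dissipated=0.059
Total dissipated: 3.161 μJ

Answer: 3.16 μJ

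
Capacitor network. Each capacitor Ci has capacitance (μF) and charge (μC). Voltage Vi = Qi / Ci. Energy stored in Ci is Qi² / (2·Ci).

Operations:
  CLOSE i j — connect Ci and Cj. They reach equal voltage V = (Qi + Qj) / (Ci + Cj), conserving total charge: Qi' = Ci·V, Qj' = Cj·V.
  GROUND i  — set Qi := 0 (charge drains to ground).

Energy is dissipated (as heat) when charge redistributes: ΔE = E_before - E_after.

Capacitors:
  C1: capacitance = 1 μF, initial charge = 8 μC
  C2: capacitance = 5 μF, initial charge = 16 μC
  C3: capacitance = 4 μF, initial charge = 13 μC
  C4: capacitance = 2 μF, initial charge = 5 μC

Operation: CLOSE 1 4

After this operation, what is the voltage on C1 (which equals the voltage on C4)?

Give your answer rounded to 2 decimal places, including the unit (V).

Answer: 4.33 V

Derivation:
Initial: C1(1μF, Q=8μC, V=8.00V), C2(5μF, Q=16μC, V=3.20V), C3(4μF, Q=13μC, V=3.25V), C4(2μF, Q=5μC, V=2.50V)
Op 1: CLOSE 1-4: Q_total=13.00, C_total=3.00, V=4.33; Q1=4.33, Q4=8.67; dissipated=10.083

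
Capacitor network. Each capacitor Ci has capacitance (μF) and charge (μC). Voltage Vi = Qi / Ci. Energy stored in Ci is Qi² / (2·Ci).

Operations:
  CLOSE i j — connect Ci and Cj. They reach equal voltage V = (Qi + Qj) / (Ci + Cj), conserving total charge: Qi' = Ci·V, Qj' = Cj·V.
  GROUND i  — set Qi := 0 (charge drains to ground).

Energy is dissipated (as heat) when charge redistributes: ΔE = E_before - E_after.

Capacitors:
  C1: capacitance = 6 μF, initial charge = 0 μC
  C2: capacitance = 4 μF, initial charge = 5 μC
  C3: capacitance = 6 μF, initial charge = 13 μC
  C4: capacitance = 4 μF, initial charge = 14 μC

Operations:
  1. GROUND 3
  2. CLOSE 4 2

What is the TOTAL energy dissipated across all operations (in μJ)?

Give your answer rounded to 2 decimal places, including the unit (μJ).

Answer: 19.15 μJ

Derivation:
Initial: C1(6μF, Q=0μC, V=0.00V), C2(4μF, Q=5μC, V=1.25V), C3(6μF, Q=13μC, V=2.17V), C4(4μF, Q=14μC, V=3.50V)
Op 1: GROUND 3: Q3=0; energy lost=14.083
Op 2: CLOSE 4-2: Q_total=19.00, C_total=8.00, V=2.38; Q4=9.50, Q2=9.50; dissipated=5.062
Total dissipated: 19.146 μJ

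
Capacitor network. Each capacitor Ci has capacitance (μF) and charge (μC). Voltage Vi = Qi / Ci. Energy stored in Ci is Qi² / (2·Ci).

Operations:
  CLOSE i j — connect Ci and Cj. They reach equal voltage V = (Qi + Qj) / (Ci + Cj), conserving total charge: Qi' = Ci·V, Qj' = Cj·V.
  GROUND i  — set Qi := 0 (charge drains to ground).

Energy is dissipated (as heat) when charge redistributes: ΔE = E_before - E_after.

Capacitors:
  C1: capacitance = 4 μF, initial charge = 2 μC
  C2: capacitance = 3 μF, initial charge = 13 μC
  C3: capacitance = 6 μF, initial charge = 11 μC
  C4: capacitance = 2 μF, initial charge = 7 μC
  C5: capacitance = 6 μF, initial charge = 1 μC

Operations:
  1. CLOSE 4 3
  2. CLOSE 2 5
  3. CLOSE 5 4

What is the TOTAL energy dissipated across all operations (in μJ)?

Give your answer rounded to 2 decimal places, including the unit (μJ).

Initial: C1(4μF, Q=2μC, V=0.50V), C2(3μF, Q=13μC, V=4.33V), C3(6μF, Q=11μC, V=1.83V), C4(2μF, Q=7μC, V=3.50V), C5(6μF, Q=1μC, V=0.17V)
Op 1: CLOSE 4-3: Q_total=18.00, C_total=8.00, V=2.25; Q4=4.50, Q3=13.50; dissipated=2.083
Op 2: CLOSE 2-5: Q_total=14.00, C_total=9.00, V=1.56; Q2=4.67, Q5=9.33; dissipated=17.361
Op 3: CLOSE 5-4: Q_total=13.83, C_total=8.00, V=1.73; Q5=10.38, Q4=3.46; dissipated=0.362
Total dissipated: 19.806 μJ

Answer: 19.81 μJ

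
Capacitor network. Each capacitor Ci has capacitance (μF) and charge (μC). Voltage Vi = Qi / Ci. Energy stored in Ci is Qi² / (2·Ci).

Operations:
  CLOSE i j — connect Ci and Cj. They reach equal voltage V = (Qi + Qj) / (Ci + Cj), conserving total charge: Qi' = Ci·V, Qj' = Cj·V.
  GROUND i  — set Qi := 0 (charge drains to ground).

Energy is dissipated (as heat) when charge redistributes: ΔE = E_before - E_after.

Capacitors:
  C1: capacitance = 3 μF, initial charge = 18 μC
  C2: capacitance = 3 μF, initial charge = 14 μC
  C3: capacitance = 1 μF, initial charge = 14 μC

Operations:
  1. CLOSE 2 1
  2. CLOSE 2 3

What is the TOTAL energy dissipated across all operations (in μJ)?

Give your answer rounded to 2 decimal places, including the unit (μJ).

Answer: 29.50 μJ

Derivation:
Initial: C1(3μF, Q=18μC, V=6.00V), C2(3μF, Q=14μC, V=4.67V), C3(1μF, Q=14μC, V=14.00V)
Op 1: CLOSE 2-1: Q_total=32.00, C_total=6.00, V=5.33; Q2=16.00, Q1=16.00; dissipated=1.333
Op 2: CLOSE 2-3: Q_total=30.00, C_total=4.00, V=7.50; Q2=22.50, Q3=7.50; dissipated=28.167
Total dissipated: 29.500 μJ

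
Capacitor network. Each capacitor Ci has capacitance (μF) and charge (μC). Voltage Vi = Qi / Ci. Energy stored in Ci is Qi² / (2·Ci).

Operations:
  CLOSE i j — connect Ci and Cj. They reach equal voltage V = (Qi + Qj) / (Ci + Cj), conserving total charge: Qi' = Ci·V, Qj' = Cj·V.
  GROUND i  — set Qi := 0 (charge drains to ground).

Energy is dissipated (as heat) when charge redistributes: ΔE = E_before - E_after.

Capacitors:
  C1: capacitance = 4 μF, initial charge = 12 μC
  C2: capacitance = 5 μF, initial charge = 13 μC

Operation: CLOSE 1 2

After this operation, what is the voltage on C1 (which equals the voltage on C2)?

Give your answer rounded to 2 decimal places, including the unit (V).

Initial: C1(4μF, Q=12μC, V=3.00V), C2(5μF, Q=13μC, V=2.60V)
Op 1: CLOSE 1-2: Q_total=25.00, C_total=9.00, V=2.78; Q1=11.11, Q2=13.89; dissipated=0.178

Answer: 2.78 V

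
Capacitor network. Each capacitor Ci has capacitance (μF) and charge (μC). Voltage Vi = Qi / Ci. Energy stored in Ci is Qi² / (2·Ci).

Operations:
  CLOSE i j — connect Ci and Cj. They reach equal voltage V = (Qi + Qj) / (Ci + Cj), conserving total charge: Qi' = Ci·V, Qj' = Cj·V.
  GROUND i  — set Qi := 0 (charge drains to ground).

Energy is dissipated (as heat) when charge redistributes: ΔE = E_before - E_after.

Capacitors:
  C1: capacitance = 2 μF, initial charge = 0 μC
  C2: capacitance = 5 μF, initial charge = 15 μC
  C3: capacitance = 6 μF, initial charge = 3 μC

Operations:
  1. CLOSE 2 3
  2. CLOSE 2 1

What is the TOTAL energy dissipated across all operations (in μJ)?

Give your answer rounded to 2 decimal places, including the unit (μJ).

Answer: 10.44 μJ

Derivation:
Initial: C1(2μF, Q=0μC, V=0.00V), C2(5μF, Q=15μC, V=3.00V), C3(6μF, Q=3μC, V=0.50V)
Op 1: CLOSE 2-3: Q_total=18.00, C_total=11.00, V=1.64; Q2=8.18, Q3=9.82; dissipated=8.523
Op 2: CLOSE 2-1: Q_total=8.18, C_total=7.00, V=1.17; Q2=5.84, Q1=2.34; dissipated=1.913
Total dissipated: 10.435 μJ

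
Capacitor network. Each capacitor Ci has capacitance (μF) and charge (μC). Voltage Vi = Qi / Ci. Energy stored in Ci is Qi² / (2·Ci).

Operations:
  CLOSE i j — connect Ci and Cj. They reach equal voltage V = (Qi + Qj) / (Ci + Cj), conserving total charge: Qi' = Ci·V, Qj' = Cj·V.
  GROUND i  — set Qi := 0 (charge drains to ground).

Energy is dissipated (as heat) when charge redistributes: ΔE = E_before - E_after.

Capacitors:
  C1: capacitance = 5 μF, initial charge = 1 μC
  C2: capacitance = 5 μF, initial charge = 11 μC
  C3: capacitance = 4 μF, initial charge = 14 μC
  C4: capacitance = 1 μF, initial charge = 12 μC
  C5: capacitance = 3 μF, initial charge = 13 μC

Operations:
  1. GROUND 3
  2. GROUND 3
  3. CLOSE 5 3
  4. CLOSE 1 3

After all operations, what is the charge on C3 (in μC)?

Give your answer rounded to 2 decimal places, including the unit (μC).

Answer: 3.75 μC

Derivation:
Initial: C1(5μF, Q=1μC, V=0.20V), C2(5μF, Q=11μC, V=2.20V), C3(4μF, Q=14μC, V=3.50V), C4(1μF, Q=12μC, V=12.00V), C5(3μF, Q=13μC, V=4.33V)
Op 1: GROUND 3: Q3=0; energy lost=24.500
Op 2: GROUND 3: Q3=0; energy lost=0.000
Op 3: CLOSE 5-3: Q_total=13.00, C_total=7.00, V=1.86; Q5=5.57, Q3=7.43; dissipated=16.095
Op 4: CLOSE 1-3: Q_total=8.43, C_total=9.00, V=0.94; Q1=4.68, Q3=3.75; dissipated=3.051
Final charges: Q1=4.68, Q2=11.00, Q3=3.75, Q4=12.00, Q5=5.57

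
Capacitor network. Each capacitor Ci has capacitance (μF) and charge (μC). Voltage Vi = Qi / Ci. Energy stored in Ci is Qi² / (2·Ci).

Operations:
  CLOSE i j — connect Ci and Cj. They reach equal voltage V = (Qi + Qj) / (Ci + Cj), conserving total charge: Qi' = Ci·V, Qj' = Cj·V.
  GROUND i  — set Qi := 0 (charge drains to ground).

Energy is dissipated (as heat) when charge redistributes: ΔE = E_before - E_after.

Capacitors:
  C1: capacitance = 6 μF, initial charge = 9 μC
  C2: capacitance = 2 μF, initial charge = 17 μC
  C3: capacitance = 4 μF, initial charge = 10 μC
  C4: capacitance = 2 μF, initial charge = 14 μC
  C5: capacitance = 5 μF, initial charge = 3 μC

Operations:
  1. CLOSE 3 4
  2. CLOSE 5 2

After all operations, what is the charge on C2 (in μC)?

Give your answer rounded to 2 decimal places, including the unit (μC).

Initial: C1(6μF, Q=9μC, V=1.50V), C2(2μF, Q=17μC, V=8.50V), C3(4μF, Q=10μC, V=2.50V), C4(2μF, Q=14μC, V=7.00V), C5(5μF, Q=3μC, V=0.60V)
Op 1: CLOSE 3-4: Q_total=24.00, C_total=6.00, V=4.00; Q3=16.00, Q4=8.00; dissipated=13.500
Op 2: CLOSE 5-2: Q_total=20.00, C_total=7.00, V=2.86; Q5=14.29, Q2=5.71; dissipated=44.579
Final charges: Q1=9.00, Q2=5.71, Q3=16.00, Q4=8.00, Q5=14.29

Answer: 5.71 μC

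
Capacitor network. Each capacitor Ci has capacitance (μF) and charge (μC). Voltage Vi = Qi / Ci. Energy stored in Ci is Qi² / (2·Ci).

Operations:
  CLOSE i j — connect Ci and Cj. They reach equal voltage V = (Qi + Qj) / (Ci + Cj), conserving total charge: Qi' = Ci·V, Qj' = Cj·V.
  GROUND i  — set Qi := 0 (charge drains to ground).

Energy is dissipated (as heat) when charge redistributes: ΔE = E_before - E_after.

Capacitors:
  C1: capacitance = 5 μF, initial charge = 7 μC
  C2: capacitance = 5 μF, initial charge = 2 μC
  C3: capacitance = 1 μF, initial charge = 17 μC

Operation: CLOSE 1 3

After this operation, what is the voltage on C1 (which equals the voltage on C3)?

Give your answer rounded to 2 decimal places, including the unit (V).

Initial: C1(5μF, Q=7μC, V=1.40V), C2(5μF, Q=2μC, V=0.40V), C3(1μF, Q=17μC, V=17.00V)
Op 1: CLOSE 1-3: Q_total=24.00, C_total=6.00, V=4.00; Q1=20.00, Q3=4.00; dissipated=101.400

Answer: 4.00 V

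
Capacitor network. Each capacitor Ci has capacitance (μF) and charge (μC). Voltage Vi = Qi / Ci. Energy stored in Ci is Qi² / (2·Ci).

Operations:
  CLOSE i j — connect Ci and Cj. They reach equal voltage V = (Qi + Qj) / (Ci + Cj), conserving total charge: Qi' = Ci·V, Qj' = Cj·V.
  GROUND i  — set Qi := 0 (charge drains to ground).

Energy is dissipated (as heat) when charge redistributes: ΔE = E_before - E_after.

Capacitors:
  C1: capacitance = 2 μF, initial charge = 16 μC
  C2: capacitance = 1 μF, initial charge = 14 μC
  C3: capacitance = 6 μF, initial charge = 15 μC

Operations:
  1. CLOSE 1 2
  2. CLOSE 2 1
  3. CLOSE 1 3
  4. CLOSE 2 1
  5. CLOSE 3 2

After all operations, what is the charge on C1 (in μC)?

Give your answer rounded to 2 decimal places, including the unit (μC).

Answer: 12.50 μC

Derivation:
Initial: C1(2μF, Q=16μC, V=8.00V), C2(1μF, Q=14μC, V=14.00V), C3(6μF, Q=15μC, V=2.50V)
Op 1: CLOSE 1-2: Q_total=30.00, C_total=3.00, V=10.00; Q1=20.00, Q2=10.00; dissipated=12.000
Op 2: CLOSE 2-1: Q_total=30.00, C_total=3.00, V=10.00; Q2=10.00, Q1=20.00; dissipated=0.000
Op 3: CLOSE 1-3: Q_total=35.00, C_total=8.00, V=4.38; Q1=8.75, Q3=26.25; dissipated=42.188
Op 4: CLOSE 2-1: Q_total=18.75, C_total=3.00, V=6.25; Q2=6.25, Q1=12.50; dissipated=10.547
Op 5: CLOSE 3-2: Q_total=32.50, C_total=7.00, V=4.64; Q3=27.86, Q2=4.64; dissipated=1.507
Final charges: Q1=12.50, Q2=4.64, Q3=27.86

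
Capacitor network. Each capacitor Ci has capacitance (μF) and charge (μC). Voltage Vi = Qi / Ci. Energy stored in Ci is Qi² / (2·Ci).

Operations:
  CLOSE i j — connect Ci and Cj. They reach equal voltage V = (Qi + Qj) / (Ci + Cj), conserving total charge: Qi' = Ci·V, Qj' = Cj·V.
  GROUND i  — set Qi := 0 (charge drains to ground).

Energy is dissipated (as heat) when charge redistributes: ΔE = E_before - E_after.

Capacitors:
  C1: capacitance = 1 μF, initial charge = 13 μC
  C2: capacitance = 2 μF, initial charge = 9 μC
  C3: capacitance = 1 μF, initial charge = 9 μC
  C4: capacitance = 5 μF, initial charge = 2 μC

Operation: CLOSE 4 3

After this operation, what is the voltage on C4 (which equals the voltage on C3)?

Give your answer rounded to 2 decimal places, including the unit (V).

Answer: 1.83 V

Derivation:
Initial: C1(1μF, Q=13μC, V=13.00V), C2(2μF, Q=9μC, V=4.50V), C3(1μF, Q=9μC, V=9.00V), C4(5μF, Q=2μC, V=0.40V)
Op 1: CLOSE 4-3: Q_total=11.00, C_total=6.00, V=1.83; Q4=9.17, Q3=1.83; dissipated=30.817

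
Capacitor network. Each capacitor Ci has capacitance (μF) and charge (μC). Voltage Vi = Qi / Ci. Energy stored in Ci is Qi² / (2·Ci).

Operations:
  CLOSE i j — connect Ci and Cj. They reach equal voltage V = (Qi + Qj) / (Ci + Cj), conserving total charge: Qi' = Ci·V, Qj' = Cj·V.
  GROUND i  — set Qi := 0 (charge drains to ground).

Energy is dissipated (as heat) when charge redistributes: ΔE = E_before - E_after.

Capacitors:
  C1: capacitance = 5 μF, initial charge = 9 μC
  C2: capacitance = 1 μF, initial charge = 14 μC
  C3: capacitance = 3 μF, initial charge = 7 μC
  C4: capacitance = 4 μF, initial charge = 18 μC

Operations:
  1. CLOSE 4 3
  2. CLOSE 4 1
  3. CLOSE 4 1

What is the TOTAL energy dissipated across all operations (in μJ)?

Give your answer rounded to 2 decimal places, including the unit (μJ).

Answer: 7.51 μJ

Derivation:
Initial: C1(5μF, Q=9μC, V=1.80V), C2(1μF, Q=14μC, V=14.00V), C3(3μF, Q=7μC, V=2.33V), C4(4μF, Q=18μC, V=4.50V)
Op 1: CLOSE 4-3: Q_total=25.00, C_total=7.00, V=3.57; Q4=14.29, Q3=10.71; dissipated=4.024
Op 2: CLOSE 4-1: Q_total=23.29, C_total=9.00, V=2.59; Q4=10.35, Q1=12.94; dissipated=3.487
Op 3: CLOSE 4-1: Q_total=23.29, C_total=9.00, V=2.59; Q4=10.35, Q1=12.94; dissipated=0.000
Total dissipated: 7.510 μJ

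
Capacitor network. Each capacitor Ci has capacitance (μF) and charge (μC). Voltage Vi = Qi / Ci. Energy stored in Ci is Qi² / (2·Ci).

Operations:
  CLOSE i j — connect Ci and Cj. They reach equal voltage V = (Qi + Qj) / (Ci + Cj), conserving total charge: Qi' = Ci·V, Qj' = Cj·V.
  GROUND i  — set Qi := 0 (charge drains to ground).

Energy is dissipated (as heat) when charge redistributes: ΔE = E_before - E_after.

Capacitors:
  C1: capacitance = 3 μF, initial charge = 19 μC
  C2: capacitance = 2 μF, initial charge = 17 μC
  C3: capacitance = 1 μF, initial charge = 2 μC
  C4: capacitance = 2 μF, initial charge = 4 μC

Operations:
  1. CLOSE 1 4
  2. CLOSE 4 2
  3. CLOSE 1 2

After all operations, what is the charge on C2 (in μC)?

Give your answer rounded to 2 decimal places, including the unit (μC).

Initial: C1(3μF, Q=19μC, V=6.33V), C2(2μF, Q=17μC, V=8.50V), C3(1μF, Q=2μC, V=2.00V), C4(2μF, Q=4μC, V=2.00V)
Op 1: CLOSE 1-4: Q_total=23.00, C_total=5.00, V=4.60; Q1=13.80, Q4=9.20; dissipated=11.267
Op 2: CLOSE 4-2: Q_total=26.20, C_total=4.00, V=6.55; Q4=13.10, Q2=13.10; dissipated=7.605
Op 3: CLOSE 1-2: Q_total=26.90, C_total=5.00, V=5.38; Q1=16.14, Q2=10.76; dissipated=2.281
Final charges: Q1=16.14, Q2=10.76, Q3=2.00, Q4=13.10

Answer: 10.76 μC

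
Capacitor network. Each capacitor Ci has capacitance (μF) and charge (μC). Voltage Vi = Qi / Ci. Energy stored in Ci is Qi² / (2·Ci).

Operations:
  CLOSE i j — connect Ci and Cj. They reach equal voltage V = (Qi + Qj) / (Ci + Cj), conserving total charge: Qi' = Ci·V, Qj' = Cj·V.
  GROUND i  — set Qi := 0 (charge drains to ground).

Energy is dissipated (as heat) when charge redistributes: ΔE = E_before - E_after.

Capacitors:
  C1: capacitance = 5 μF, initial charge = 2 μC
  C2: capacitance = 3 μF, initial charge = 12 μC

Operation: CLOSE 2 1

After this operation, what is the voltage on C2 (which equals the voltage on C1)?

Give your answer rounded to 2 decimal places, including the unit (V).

Answer: 1.75 V

Derivation:
Initial: C1(5μF, Q=2μC, V=0.40V), C2(3μF, Q=12μC, V=4.00V)
Op 1: CLOSE 2-1: Q_total=14.00, C_total=8.00, V=1.75; Q2=5.25, Q1=8.75; dissipated=12.150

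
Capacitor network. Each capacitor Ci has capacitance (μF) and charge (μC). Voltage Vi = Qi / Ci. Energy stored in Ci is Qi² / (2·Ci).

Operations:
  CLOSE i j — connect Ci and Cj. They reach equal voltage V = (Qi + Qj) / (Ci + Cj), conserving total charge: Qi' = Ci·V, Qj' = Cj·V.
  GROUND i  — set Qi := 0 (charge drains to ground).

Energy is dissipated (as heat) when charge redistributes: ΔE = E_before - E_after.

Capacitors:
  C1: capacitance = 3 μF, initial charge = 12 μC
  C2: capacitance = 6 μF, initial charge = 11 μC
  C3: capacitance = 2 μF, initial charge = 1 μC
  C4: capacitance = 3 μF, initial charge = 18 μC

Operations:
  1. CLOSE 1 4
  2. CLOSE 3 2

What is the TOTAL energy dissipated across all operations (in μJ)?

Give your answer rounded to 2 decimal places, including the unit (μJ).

Answer: 4.33 μJ

Derivation:
Initial: C1(3μF, Q=12μC, V=4.00V), C2(6μF, Q=11μC, V=1.83V), C3(2μF, Q=1μC, V=0.50V), C4(3μF, Q=18μC, V=6.00V)
Op 1: CLOSE 1-4: Q_total=30.00, C_total=6.00, V=5.00; Q1=15.00, Q4=15.00; dissipated=3.000
Op 2: CLOSE 3-2: Q_total=12.00, C_total=8.00, V=1.50; Q3=3.00, Q2=9.00; dissipated=1.333
Total dissipated: 4.333 μJ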